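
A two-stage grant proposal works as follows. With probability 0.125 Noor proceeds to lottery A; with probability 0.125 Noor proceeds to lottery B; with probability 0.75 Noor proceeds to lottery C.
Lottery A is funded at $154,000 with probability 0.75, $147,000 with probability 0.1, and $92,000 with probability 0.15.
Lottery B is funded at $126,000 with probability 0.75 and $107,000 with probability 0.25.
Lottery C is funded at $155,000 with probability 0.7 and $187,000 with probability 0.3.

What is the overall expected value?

$156,606.25

EV(A) = 0.75 × 154000 + 0.1 × 147000 + 0.15 × 92000 = 115500 + 14700 + 13800 = 144000
EV(B) = 0.75 × 126000 + 0.25 × 107000 = 94500 + 26750 = 121250
EV(C) = 0.7 × 155000 + 0.3 × 187000 = 108500 + 56100 = 164600
Overall = 0.125 × 144000 + 0.125 × 121250 + 0.75 × 164600 = 18000 + 15156.25 + 123450 = 156606.25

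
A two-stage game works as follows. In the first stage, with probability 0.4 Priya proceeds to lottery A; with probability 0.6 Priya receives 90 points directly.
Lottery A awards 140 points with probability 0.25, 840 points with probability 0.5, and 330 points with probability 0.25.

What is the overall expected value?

269 points

EV(A) = 0.25 × 140 + 0.5 × 840 + 0.25 × 330 = 35 + 420 + 82.5 = 537.5
Branch B: 90 (certain)
Overall = 0.4 × 537.5 + 0.6 × 90 = 215 + 54 = 269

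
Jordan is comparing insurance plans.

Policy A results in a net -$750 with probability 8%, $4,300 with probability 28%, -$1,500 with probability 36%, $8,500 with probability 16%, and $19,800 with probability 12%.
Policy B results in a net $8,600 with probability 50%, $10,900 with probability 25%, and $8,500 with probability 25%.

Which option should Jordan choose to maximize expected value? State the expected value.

Policy A = 0.08 × (-750) + 0.28 × 4300 + 0.36 × (-1500) + 0.16 × 8500 + 0.12 × 19800 = -60 + 1204 − 540 + 1360 + 2376 = 4340
Policy B = 0.5 × 8600 + 0.25 × 10900 + 0.25 × 8500 = 4300 + 2725 + 2125 = 9150

Policy B ($9,150)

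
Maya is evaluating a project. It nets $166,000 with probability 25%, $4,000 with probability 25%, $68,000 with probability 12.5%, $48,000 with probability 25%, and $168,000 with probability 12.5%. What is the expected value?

EV = 0.25 × 166000 + 0.25 × 4000 + 0.125 × 68000 + 0.25 × 48000 + 0.125 × 168000 = 41500 + 1000 + 8500 + 12000 + 21000 = 84000

$84,000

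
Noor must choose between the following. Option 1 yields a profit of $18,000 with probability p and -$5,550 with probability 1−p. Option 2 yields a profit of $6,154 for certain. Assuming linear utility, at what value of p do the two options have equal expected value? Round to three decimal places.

p = 0.497

p·18000 + (1−p)·(-5550) = 6154
23550p − 5550 = 6154
p = (6154 + 5550) / 23550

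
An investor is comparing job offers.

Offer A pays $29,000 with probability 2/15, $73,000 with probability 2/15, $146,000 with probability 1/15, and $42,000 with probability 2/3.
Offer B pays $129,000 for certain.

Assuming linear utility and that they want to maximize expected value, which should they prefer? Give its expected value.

Offer A = 2/15 × 29000 + 2/15 × 73000 + 1/15 × 146000 + 2/3 × 42000 = 3866.6667 + 9733.3333 + 9733.3333 + 28000 = 51333.3333
Offer B: 129000 (certain)

Offer B ($129,000)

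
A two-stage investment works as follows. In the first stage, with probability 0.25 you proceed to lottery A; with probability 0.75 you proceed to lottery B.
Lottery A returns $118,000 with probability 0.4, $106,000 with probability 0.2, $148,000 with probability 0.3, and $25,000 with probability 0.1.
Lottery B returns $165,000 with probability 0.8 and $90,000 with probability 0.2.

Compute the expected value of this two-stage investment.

EV(A) = 0.4 × 118000 + 0.2 × 106000 + 0.3 × 148000 + 0.1 × 25000 = 47200 + 21200 + 44400 + 2500 = 115300
EV(B) = 0.8 × 165000 + 0.2 × 90000 = 132000 + 18000 = 150000
Overall = 0.25 × 115300 + 0.75 × 150000 = 28825 + 112500 = 141325

$141,325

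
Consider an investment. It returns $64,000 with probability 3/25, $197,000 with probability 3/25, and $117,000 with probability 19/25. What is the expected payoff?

$120,240

EV = 3/25 × 64000 + 3/25 × 197000 + 19/25 × 117000 = 7680 + 23640 + 88920 = 120240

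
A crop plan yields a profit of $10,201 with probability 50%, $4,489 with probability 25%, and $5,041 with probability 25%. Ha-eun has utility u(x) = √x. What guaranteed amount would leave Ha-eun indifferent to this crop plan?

$7,225

E[u] = 0.5·√10201 + 0.25·√4489 + 0.25·√5041 = 0.5·101 + 0.25·67 + 0.25·71 = 85
CE = (85)² = 7225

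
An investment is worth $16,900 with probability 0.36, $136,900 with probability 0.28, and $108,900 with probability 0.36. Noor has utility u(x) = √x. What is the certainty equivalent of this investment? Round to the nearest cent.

$72,468.64

E[u] = 0.36·√16900 + 0.28·√136900 + 0.36·√108900 = 0.36·130 + 0.28·370 + 0.36·330 = 269.2
CE = (269.2)² = 72468.64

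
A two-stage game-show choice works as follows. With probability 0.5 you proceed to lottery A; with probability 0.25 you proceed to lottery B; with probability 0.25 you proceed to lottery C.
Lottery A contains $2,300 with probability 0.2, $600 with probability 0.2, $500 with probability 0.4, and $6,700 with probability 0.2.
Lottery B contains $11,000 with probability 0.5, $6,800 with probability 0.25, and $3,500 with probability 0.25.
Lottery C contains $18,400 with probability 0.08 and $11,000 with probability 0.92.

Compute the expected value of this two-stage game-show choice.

$5,976.75

EV(A) = 0.2 × 2300 + 0.2 × 600 + 0.4 × 500 + 0.2 × 6700 = 460 + 120 + 200 + 1340 = 2120
EV(B) = 0.5 × 11000 + 0.25 × 6800 + 0.25 × 3500 = 5500 + 1700 + 875 = 8075
EV(C) = 0.08 × 18400 + 0.92 × 11000 = 1472 + 10120 = 11592
Overall = 0.5 × 2120 + 0.25 × 8075 + 0.25 × 11592 = 1060 + 2018.75 + 2898 = 5976.75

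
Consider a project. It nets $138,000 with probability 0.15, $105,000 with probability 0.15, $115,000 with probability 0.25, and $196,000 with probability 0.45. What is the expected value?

EV = 0.15 × 138000 + 0.15 × 105000 + 0.25 × 115000 + 0.45 × 196000 = 20700 + 15750 + 28750 + 88200 = 153400

$153,400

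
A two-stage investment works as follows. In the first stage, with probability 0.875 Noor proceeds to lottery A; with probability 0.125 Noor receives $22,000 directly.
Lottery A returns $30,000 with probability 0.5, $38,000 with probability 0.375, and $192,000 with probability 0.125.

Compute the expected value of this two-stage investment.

$49,343.75

EV(A) = 0.5 × 30000 + 0.375 × 38000 + 0.125 × 192000 = 15000 + 14250 + 24000 = 53250
Branch B: 22000 (certain)
Overall = 0.875 × 53250 + 0.125 × 22000 = 46593.75 + 2750 = 49343.75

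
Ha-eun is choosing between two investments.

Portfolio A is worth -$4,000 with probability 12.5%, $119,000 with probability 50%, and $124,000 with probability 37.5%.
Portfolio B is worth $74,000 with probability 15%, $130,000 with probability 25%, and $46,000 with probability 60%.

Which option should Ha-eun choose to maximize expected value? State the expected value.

Portfolio A = 0.125 × (-4000) + 0.5 × 119000 + 0.375 × 124000 = -500 + 59500 + 46500 = 105500
Portfolio B = 0.15 × 74000 + 0.25 × 130000 + 0.6 × 46000 = 11100 + 32500 + 27600 = 71200

Portfolio A ($105,500)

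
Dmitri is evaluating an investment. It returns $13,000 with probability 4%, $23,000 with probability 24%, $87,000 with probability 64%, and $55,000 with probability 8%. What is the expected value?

EV = 0.04 × 13000 + 0.24 × 23000 + 0.64 × 87000 + 0.08 × 55000 = 520 + 5520 + 55680 + 4400 = 66120

$66,120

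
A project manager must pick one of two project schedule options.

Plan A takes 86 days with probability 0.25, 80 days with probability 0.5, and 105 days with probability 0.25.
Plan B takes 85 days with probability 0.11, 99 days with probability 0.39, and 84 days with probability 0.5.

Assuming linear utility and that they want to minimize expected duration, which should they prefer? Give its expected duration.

Plan A = 0.25 × 86 + 0.5 × 80 + 0.25 × 105 = 21.5 + 40 + 26.25 = 87.75
Plan B = 0.11 × 85 + 0.39 × 99 + 0.5 × 84 = 9.35 + 38.61 + 42 = 89.96

Plan A (87.75 days)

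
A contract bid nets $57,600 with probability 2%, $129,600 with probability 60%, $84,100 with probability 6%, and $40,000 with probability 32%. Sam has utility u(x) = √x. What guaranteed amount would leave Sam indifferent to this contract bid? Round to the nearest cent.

E[u] = 0.02·√57600 + 0.6·√129600 + 0.06·√84100 + 0.32·√40000 = 0.02·240 + 0.6·360 + 0.06·290 + 0.32·200 = 302.2
CE = (302.2)² = 91324.84

$91,324.84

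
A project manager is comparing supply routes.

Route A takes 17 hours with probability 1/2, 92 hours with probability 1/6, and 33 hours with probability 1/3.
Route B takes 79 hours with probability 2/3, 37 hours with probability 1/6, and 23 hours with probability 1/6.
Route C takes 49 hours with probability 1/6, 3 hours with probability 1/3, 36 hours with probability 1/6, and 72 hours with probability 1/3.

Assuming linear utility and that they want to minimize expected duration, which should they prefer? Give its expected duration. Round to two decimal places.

Route A = 1/2 × 17 + 1/6 × 92 + 1/3 × 33 = 8.5 + 15.3333 + 11 = 34.8333
Route B = 2/3 × 79 + 1/6 × 37 + 1/6 × 23 = 52.6667 + 6.1667 + 3.8333 = 62.6667
Route C = 1/6 × 49 + 1/3 × 3 + 1/6 × 36 + 1/3 × 72 = 8.1667 + 1 + 6 + 24 = 39.1667

Route A (34.83 hours)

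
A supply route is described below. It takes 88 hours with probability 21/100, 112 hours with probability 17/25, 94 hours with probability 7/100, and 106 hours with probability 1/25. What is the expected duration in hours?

EV = 21/100 × 88 + 17/25 × 112 + 7/100 × 94 + 1/25 × 106 = 18.48 + 76.16 + 6.58 + 4.24 = 105.46

105.46 hours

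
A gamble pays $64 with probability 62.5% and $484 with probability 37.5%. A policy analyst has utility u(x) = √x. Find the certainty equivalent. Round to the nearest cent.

E[u] = 0.625·√64 + 0.375·√484 = 0.625·8 + 0.375·22 = 13.25
CE = (13.25)² = 175.5625

$175.56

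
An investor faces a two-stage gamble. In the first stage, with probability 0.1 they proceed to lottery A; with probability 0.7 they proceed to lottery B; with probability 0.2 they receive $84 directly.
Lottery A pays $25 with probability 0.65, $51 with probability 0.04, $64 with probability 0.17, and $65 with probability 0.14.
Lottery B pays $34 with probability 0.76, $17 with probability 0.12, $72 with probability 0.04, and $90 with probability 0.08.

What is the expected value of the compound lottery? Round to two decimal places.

$47.20

EV(A) = 0.65 × 25 + 0.04 × 51 + 0.17 × 64 + 0.14 × 65 = 16.25 + 2.04 + 10.88 + 9.1 = 38.27
EV(B) = 0.76 × 34 + 0.12 × 17 + 0.04 × 72 + 0.08 × 90 = 25.84 + 2.04 + 2.88 + 7.2 = 37.96
Branch C: 84 (certain)
Overall = 0.1 × 38.27 + 0.7 × 37.96 + 0.2 × 84 = 3.827 + 26.572 + 16.8 = 47.199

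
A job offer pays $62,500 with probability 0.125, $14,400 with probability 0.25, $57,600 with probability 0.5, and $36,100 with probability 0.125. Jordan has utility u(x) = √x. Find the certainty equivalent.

E[u] = 0.125·√62500 + 0.25·√14400 + 0.5·√57600 + 0.125·√36100 = 0.125·250 + 0.25·120 + 0.5·240 + 0.125·190 = 205
CE = (205)² = 42025

$42,025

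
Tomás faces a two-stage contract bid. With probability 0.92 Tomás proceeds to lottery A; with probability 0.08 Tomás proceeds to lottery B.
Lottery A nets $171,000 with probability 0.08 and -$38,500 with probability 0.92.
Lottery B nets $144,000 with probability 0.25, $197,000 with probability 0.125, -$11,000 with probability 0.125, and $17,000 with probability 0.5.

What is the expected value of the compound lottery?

-$14,580.80

EV(A) = 0.08 × 171000 + 0.92 × (-38500) = 13680 − 35420 = -21740
EV(B) = 0.25 × 144000 + 0.125 × 197000 + 0.125 × (-11000) + 0.5 × 17000 = 36000 + 24625 − 1375 + 8500 = 67750
Overall = 0.92 × (-21740) + 0.08 × 67750 = -20000.8 + 5420 = -14580.8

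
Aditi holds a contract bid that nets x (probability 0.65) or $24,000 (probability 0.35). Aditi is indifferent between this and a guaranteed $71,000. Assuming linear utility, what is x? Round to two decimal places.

0.65·x + 0.35·24000 = 71000
0.65·x = 71000 − 8400 = 62600
x = 62600 / 0.65 = 96307.6923

x = $96,307.69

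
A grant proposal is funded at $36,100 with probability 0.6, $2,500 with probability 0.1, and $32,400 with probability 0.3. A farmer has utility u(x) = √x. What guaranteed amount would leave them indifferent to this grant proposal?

$29,929

E[u] = 0.6·√36100 + 0.1·√2500 + 0.3·√32400 = 0.6·190 + 0.1·50 + 0.3·180 = 173
CE = (173)² = 29929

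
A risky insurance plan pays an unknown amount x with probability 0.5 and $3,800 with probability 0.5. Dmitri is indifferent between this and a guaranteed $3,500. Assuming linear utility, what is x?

x = $3,200

0.5·x + 0.5·3800 = 3500
0.5·x = 3500 − 1900 = 1600
x = 1600 / 0.5 = 3200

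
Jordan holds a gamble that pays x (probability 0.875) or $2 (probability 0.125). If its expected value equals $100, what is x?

0.875·x + 0.125·2 = 100
0.875·x = 100 − 0.25 = 99.75
x = 99.75 / 0.875 = 114

x = $114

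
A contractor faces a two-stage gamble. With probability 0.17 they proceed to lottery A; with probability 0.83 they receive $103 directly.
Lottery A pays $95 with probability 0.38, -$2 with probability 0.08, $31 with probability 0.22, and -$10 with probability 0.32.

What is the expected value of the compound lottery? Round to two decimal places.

$92.22

EV(A) = 0.38 × 95 + 0.08 × (-2) + 0.22 × 31 + 0.32 × (-10) = 36.1 − 0.16 + 6.82 − 3.2 = 39.56
Branch B: 103 (certain)
Overall = 0.17 × 39.56 + 0.83 × 103 = 6.7252 + 85.49 = 92.2152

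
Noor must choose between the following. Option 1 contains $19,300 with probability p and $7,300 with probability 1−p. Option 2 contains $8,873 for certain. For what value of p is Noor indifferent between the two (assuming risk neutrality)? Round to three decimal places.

p·19300 + (1−p)·7300 = 8873
12000p + 7300 = 8873
p = (8873 − 7300) / 12000

p = 0.131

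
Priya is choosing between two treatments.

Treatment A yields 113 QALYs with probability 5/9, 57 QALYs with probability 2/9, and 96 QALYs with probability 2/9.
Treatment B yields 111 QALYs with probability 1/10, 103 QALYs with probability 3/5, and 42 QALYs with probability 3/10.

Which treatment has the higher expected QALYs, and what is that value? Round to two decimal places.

Treatment A (96.78 QALYs)

Treatment A = 5/9 × 113 + 2/9 × 57 + 2/9 × 96 = 62.7778 + 12.6667 + 21.3333 = 96.7778
Treatment B = 1/10 × 111 + 3/5 × 103 + 3/10 × 42 = 11.1 + 61.8 + 12.6 = 85.5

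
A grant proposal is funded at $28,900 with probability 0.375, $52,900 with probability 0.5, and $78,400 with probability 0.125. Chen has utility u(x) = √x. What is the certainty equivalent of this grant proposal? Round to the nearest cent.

$45,689.06

E[u] = 0.375·√28900 + 0.5·√52900 + 0.125·√78400 = 0.375·170 + 0.5·230 + 0.125·280 = 213.75
CE = (213.75)² = 45689.0625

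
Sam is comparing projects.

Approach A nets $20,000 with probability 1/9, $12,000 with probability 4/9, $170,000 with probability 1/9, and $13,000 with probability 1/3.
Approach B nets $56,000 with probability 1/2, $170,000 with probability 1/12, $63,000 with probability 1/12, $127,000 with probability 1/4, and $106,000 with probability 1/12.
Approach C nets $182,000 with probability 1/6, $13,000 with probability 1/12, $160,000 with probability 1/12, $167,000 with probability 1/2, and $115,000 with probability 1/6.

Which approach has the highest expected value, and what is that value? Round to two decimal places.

Approach C ($147,416.67)

Approach A = 1/9 × 20000 + 4/9 × 12000 + 1/9 × 170000 + 1/3 × 13000 = 2222.2222 + 5333.3333 + 18888.8889 + 4333.3333 = 30777.7778
Approach B = 1/2 × 56000 + 1/12 × 170000 + 1/12 × 63000 + 1/4 × 127000 + 1/12 × 106000 = 28000 + 14166.6667 + 5250 + 31750 + 8833.3333 = 88000
Approach C = 1/6 × 182000 + 1/12 × 13000 + 1/12 × 160000 + 1/2 × 167000 + 1/6 × 115000 = 30333.3333 + 1083.3333 + 13333.3333 + 83500 + 19166.6667 = 147416.6667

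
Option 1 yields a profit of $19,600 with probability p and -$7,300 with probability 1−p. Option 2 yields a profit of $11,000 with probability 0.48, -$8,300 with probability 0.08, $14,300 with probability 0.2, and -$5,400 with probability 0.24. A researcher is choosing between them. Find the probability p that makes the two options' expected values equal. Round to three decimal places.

EV(Option 2) = 0.48 × 11000 + 0.08 × (-8300) + 0.2 × 14300 + 0.24 × (-5400) = 5280 − 664 + 2860 − 1296 = 6180
p·19600 + (1−p)·(-7300) = 6180
26900p − 7300 = 6180
p = (6180 + 7300) / 26900

p = 0.501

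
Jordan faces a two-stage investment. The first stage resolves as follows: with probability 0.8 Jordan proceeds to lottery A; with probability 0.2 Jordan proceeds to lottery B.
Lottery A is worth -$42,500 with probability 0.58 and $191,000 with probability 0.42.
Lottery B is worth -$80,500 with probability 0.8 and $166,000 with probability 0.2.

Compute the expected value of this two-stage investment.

EV(A) = 0.58 × (-42500) + 0.42 × 191000 = -24650 + 80220 = 55570
EV(B) = 0.8 × (-80500) + 0.2 × 166000 = -64400 + 33200 = -31200
Overall = 0.8 × 55570 + 0.2 × (-31200) = 44456 − 6240 = 38216

$38,216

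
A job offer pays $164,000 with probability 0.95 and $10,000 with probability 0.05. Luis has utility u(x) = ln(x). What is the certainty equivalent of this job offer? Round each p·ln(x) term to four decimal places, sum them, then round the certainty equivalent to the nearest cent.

E[u] = 0.95·ln(164000) + 0.05·ln(10000) = 11.4072 + 0.4605 = 11.8677
CE = e^11.8677 ≈ 142585.91

$142,585.91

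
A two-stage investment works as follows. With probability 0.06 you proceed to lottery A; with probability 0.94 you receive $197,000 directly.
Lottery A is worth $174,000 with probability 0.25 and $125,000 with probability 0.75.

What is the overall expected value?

$193,415

EV(A) = 0.25 × 174000 + 0.75 × 125000 = 43500 + 93750 = 137250
Branch B: 197000 (certain)
Overall = 0.06 × 137250 + 0.94 × 197000 = 8235 + 185180 = 193415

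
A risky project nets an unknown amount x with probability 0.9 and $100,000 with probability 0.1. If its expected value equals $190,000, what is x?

x = $200,000

0.9·x + 0.1·100000 = 190000
0.9·x = 190000 − 10000 = 180000
x = 180000 / 0.9 = 200000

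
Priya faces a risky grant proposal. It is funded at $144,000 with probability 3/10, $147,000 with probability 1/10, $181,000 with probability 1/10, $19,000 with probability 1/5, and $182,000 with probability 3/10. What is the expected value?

EV = 3/10 × 144000 + 1/10 × 147000 + 1/10 × 181000 + 1/5 × 19000 + 3/10 × 182000 = 43200 + 14700 + 18100 + 3800 + 54600 = 134400

$134,400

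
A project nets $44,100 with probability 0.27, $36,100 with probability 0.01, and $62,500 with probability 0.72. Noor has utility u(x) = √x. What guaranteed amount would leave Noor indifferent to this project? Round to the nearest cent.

E[u] = 0.27·√44100 + 0.01·√36100 + 0.72·√62500 = 0.27·210 + 0.01·190 + 0.72·250 = 238.6
CE = (238.6)² = 56929.96

$56,929.96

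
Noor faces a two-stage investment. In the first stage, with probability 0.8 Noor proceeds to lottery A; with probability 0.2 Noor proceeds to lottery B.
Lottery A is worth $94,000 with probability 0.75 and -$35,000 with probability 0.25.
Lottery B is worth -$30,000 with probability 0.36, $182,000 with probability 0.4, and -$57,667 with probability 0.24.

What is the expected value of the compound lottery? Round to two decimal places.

EV(A) = 0.75 × 94000 + 0.25 × (-35000) = 70500 − 8750 = 61750
EV(B) = 0.36 × (-30000) + 0.4 × 182000 + 0.24 × (-57667) = -10800 + 72800 − 13840.08 = 48159.92
Overall = 0.8 × 61750 + 0.2 × 48159.92 = 49400 + 9631.984 = 59031.984

$59,031.98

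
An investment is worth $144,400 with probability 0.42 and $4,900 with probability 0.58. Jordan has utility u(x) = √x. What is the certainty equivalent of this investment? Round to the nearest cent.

$40,080.04

E[u] = 0.42·√144400 + 0.58·√4900 = 0.42·380 + 0.58·70 = 200.2
CE = (200.2)² = 40080.04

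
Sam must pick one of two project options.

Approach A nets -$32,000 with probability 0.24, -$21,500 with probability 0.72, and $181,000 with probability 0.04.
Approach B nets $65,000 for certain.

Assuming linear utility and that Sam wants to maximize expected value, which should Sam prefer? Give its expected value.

Approach B ($65,000)

Approach A = 0.24 × (-32000) + 0.72 × (-21500) + 0.04 × 181000 = -7680 − 15480 + 7240 = -15920
Approach B: 65000 (certain)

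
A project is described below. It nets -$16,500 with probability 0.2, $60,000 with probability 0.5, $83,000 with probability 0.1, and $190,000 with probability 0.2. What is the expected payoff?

EV = 0.2 × (-16500) + 0.5 × 60000 + 0.1 × 83000 + 0.2 × 190000 = -3300 + 30000 + 8300 + 38000 = 73000

$73,000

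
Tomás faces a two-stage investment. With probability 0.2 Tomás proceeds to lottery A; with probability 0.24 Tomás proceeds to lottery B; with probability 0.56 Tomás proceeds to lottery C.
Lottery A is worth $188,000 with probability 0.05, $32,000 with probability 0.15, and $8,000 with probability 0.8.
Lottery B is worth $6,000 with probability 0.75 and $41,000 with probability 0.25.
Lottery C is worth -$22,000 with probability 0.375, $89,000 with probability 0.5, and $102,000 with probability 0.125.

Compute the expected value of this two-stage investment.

EV(A) = 0.05 × 188000 + 0.15 × 32000 + 0.8 × 8000 = 9400 + 4800 + 6400 = 20600
EV(B) = 0.75 × 6000 + 0.25 × 41000 = 4500 + 10250 = 14750
EV(C) = 0.375 × (-22000) + 0.5 × 89000 + 0.125 × 102000 = -8250 + 44500 + 12750 = 49000
Overall = 0.2 × 20600 + 0.24 × 14750 + 0.56 × 49000 = 4120 + 3540 + 27440 = 35100

$35,100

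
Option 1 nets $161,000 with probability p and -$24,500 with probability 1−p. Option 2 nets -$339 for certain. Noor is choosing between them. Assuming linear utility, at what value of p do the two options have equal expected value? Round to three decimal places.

p·161000 + (1−p)·(-24500) = -339
185500p − 24500 = -339
p = (-339 + 24500) / 185500

p = 0.130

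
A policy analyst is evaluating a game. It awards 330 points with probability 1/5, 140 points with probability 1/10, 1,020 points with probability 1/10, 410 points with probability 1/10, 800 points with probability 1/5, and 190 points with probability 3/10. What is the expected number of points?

440 points

EV = 1/5 × 330 + 1/10 × 140 + 1/10 × 1020 + 1/10 × 410 + 1/5 × 800 + 3/10 × 190 = 66 + 14 + 102 + 41 + 160 + 57 = 440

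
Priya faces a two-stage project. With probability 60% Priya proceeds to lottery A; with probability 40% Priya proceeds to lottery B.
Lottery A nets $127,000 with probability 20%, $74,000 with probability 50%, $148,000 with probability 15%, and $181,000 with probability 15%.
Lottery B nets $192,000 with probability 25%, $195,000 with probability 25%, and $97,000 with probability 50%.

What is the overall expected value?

EV(A) = 0.2 × 127000 + 0.5 × 74000 + 0.15 × 148000 + 0.15 × 181000 = 25400 + 37000 + 22200 + 27150 = 111750
EV(B) = 0.25 × 192000 + 0.25 × 195000 + 0.5 × 97000 = 48000 + 48750 + 48500 = 145250
Overall = 0.6 × 111750 + 0.4 × 145250 = 67050 + 58100 = 125150

$125,150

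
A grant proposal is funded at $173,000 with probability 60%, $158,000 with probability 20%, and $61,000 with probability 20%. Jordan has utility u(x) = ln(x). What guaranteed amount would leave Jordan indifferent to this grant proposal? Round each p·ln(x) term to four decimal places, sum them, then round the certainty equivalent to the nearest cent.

E[u] = 0.6·ln(173000) + 0.2·ln(158000) + 0.2·ln(61000) = 7.2366 + 2.3941 + 2.2037 = 11.8344
CE = e^11.8344 ≈ 137915.99

$137,915.99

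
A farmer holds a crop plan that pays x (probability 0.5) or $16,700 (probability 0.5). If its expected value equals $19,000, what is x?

x = $21,300

0.5·x + 0.5·16700 = 19000
0.5·x = 19000 − 8350 = 10650
x = 10650 / 0.5 = 21300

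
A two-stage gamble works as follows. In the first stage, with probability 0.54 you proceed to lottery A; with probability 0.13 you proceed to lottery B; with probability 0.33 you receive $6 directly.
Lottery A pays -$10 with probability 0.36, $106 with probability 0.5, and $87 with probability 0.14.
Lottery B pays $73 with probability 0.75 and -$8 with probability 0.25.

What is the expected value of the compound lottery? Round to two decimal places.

$42.09

EV(A) = 0.36 × (-10) + 0.5 × 106 + 0.14 × 87 = -3.6 + 53 + 12.18 = 61.58
EV(B) = 0.75 × 73 + 0.25 × (-8) = 54.75 − 2 = 52.75
Branch C: 6 (certain)
Overall = 0.54 × 61.58 + 0.13 × 52.75 + 0.33 × 6 = 33.2532 + 6.8575 + 1.98 = 42.0907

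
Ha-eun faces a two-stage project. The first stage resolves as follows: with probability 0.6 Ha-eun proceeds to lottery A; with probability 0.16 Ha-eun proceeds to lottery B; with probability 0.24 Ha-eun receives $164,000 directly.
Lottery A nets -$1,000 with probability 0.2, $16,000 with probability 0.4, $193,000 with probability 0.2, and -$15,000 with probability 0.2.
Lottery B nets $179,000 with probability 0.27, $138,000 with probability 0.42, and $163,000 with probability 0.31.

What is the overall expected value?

EV(A) = 0.2 × (-1000) + 0.4 × 16000 + 0.2 × 193000 + 0.2 × (-15000) = -200 + 6400 + 38600 − 3000 = 41800
EV(B) = 0.27 × 179000 + 0.42 × 138000 + 0.31 × 163000 = 48330 + 57960 + 50530 = 156820
Branch C: 164000 (certain)
Overall = 0.6 × 41800 + 0.16 × 156820 + 0.24 × 164000 = 25080 + 25091.2 + 39360 = 89531.2

$89,531.20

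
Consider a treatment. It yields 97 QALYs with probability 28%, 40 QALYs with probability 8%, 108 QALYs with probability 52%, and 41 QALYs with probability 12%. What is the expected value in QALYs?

EV = 0.28 × 97 + 0.08 × 40 + 0.52 × 108 + 0.12 × 41 = 27.16 + 3.2 + 56.16 + 4.92 = 91.44

91.44 QALYs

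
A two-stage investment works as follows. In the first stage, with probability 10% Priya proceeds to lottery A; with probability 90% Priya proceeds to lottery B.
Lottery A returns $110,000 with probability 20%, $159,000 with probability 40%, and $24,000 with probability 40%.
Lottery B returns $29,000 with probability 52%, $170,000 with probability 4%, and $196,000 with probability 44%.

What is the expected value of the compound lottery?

EV(A) = 0.2 × 110000 + 0.4 × 159000 + 0.4 × 24000 = 22000 + 63600 + 9600 = 95200
EV(B) = 0.52 × 29000 + 0.04 × 170000 + 0.44 × 196000 = 15080 + 6800 + 86240 = 108120
Overall = 0.1 × 95200 + 0.9 × 108120 = 9520 + 97308 = 106828

$106,828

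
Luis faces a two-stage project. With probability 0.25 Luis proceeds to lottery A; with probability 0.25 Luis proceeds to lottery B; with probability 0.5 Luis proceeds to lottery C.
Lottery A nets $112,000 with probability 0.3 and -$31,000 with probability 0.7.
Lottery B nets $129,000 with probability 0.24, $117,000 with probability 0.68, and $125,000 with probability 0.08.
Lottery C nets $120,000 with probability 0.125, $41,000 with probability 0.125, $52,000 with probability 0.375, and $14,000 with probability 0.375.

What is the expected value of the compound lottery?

$55,542.50

EV(A) = 0.3 × 112000 + 0.7 × (-31000) = 33600 − 21700 = 11900
EV(B) = 0.24 × 129000 + 0.68 × 117000 + 0.08 × 125000 = 30960 + 79560 + 10000 = 120520
EV(C) = 0.125 × 120000 + 0.125 × 41000 + 0.375 × 52000 + 0.375 × 14000 = 15000 + 5125 + 19500 + 5250 = 44875
Overall = 0.25 × 11900 + 0.25 × 120520 + 0.5 × 44875 = 2975 + 30130 + 22437.5 = 55542.5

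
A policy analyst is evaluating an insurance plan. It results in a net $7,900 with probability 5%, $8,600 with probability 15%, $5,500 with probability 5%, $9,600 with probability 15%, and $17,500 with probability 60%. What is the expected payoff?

EV = 0.05 × 7900 + 0.15 × 8600 + 0.05 × 5500 + 0.15 × 9600 + 0.6 × 17500 = 395 + 1290 + 275 + 1440 + 10500 = 13900

$13,900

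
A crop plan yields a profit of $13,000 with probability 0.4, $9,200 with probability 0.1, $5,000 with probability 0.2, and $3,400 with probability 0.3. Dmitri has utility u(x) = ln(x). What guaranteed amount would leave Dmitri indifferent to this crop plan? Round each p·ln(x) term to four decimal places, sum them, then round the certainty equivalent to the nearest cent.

$6,937.52

E[u] = 0.4·ln(13000) + 0.1·ln(9200) + 0.2·ln(5000) + 0.3·ln(3400) = 3.7891 + 0.9127 + 1.7034 + 2.4395 = 8.8447
CE = e^8.8447 ≈ 6937.52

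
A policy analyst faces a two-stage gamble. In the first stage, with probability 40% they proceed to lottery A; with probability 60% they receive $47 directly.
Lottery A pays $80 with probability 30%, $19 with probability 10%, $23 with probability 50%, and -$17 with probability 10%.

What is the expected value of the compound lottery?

$42.48

EV(A) = 0.3 × 80 + 0.1 × 19 + 0.5 × 23 + 0.1 × (-17) = 24 + 1.9 + 11.5 − 1.7 = 35.7
Branch B: 47 (certain)
Overall = 0.4 × 35.7 + 0.6 × 47 = 14.28 + 28.2 = 42.48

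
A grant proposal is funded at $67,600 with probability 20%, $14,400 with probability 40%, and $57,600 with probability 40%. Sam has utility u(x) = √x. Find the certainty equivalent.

E[u] = 0.2·√67600 + 0.4·√14400 + 0.4·√57600 = 0.2·260 + 0.4·120 + 0.4·240 = 196
CE = (196)² = 38416

$38,416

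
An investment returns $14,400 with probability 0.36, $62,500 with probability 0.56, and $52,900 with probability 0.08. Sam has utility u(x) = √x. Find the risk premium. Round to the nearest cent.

$3,773.44

E[u] = 0.36·√14400 + 0.56·√62500 + 0.08·√52900 = 0.36·120 + 0.56·250 + 0.08·230 = 201.6
CE = (201.6)² = 40642.56
Risk premium = EV − CE = 44416 − 40642.56 = 3773.44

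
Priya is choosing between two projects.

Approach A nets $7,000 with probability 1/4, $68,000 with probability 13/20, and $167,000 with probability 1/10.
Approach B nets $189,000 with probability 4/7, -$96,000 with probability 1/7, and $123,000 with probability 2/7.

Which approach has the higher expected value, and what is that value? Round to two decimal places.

Approach A = 1/4 × 7000 + 13/20 × 68000 + 1/10 × 167000 = 1750 + 44200 + 16700 = 62650
Approach B = 4/7 × 189000 + 1/7 × (-96000) + 2/7 × 123000 = 108000 − 13714.2857 + 35142.8571 = 129428.5714

Approach B ($129,428.57)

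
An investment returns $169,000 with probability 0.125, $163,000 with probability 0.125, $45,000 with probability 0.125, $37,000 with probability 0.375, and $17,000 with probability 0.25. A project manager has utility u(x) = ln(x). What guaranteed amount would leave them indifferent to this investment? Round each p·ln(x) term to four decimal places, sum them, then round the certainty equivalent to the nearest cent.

E[u] = 0.125·ln(169000) + 0.125·ln(163000) + 0.125·ln(45000) + 0.375·ln(37000) + 0.25·ln(17000) = 1.5047 + 1.5002 + 1.3393 + 3.9445 + 2.4352 = 10.7239
CE = e^10.7239 ≈ 45428.73

$45,428.73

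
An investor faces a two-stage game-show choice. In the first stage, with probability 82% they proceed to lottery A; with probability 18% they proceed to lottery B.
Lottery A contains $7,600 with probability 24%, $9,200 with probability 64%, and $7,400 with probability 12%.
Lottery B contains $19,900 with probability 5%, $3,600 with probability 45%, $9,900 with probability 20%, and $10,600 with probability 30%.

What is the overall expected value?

$8,451.50

EV(A) = 0.24 × 7600 + 0.64 × 9200 + 0.12 × 7400 = 1824 + 5888 + 888 = 8600
EV(B) = 0.05 × 19900 + 0.45 × 3600 + 0.2 × 9900 + 0.3 × 10600 = 995 + 1620 + 1980 + 3180 = 7775
Overall = 0.82 × 8600 + 0.18 × 7775 = 7052 + 1399.5 = 8451.5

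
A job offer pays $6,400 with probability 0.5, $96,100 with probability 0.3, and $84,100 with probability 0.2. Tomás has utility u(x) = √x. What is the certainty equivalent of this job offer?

E[u] = 0.5·√6400 + 0.3·√96100 + 0.2·√84100 = 0.5·80 + 0.3·310 + 0.2·290 = 191
CE = (191)² = 36481

$36,481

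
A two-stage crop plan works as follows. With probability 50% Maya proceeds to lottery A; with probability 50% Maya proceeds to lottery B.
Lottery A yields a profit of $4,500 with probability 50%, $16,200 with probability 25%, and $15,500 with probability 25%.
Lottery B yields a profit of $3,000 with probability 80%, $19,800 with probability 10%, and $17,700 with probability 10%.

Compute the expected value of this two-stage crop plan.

$8,162.50

EV(A) = 0.5 × 4500 + 0.25 × 16200 + 0.25 × 15500 = 2250 + 4050 + 3875 = 10175
EV(B) = 0.8 × 3000 + 0.1 × 19800 + 0.1 × 17700 = 2400 + 1980 + 1770 = 6150
Overall = 0.5 × 10175 + 0.5 × 6150 = 5087.5 + 3075 = 8162.5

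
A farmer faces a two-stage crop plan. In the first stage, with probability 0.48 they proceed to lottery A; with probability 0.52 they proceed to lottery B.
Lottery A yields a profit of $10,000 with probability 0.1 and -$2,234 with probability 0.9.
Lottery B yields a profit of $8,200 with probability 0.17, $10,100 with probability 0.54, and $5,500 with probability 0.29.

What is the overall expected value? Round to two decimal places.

$3,905.27

EV(A) = 0.1 × 10000 + 0.9 × (-2234) = 1000 − 2010.6 = -1010.6
EV(B) = 0.17 × 8200 + 0.54 × 10100 + 0.29 × 5500 = 1394 + 5454 + 1595 = 8443
Overall = 0.48 × (-1010.6) + 0.52 × 8443 = -485.088 + 4390.36 = 3905.272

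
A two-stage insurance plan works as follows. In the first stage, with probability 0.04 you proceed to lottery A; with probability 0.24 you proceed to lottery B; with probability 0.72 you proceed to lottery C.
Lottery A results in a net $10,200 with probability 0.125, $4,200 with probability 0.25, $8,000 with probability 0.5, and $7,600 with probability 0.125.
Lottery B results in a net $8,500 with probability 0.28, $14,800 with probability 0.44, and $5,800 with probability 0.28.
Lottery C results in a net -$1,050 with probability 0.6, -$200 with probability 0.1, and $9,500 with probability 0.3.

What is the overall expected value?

EV(A) = 0.125 × 10200 + 0.25 × 4200 + 0.5 × 8000 + 0.125 × 7600 = 1275 + 1050 + 4000 + 950 = 7275
EV(B) = 0.28 × 8500 + 0.44 × 14800 + 0.28 × 5800 = 2380 + 6512 + 1624 = 10516
EV(C) = 0.6 × (-1050) + 0.1 × (-200) + 0.3 × 9500 = -630 − 20 + 2850 = 2200
Overall = 0.04 × 7275 + 0.24 × 10516 + 0.72 × 2200 = 291 + 2523.84 + 1584 = 4398.84

$4,398.84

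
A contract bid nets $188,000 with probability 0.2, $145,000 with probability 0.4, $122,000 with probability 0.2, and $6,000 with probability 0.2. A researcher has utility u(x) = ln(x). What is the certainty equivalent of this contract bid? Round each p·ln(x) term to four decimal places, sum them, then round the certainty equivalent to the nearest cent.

E[u] = 0.2·ln(188000) + 0.4·ln(145000) + 0.2·ln(122000) + 0.2·ln(6000) = 2.4288 + 4.7538 + 2.3424 + 1.7399 = 11.2649
CE = e^11.2649 ≈ 78034.01

$78,034.01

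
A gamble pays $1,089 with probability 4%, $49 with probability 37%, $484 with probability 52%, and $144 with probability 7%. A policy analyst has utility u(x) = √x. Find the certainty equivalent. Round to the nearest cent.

$262.12

E[u] = 0.04·√1089 + 0.37·√49 + 0.52·√484 + 0.07·√144 = 0.04·33 + 0.37·7 + 0.52·22 + 0.07·12 = 16.19
CE = (16.19)² = 262.1161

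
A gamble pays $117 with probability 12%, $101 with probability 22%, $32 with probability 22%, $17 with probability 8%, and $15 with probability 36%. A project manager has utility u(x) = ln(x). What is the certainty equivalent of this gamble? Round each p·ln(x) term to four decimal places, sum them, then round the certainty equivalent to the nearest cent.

$34.84

E[u] = 0.12·ln(117) + 0.22·ln(101) + 0.22·ln(32) + 0.08·ln(17) + 0.36·ln(15) = 0.5715 + 1.0153 + 0.7625 + 0.2267 + 0.9749 = 3.5509
CE = e^3.5509 ≈ 34.84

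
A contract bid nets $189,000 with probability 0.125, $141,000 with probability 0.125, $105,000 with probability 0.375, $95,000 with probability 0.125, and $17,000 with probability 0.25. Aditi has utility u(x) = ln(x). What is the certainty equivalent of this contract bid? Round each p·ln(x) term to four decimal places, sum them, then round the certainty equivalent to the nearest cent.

$73,445.58

E[u] = 0.125·ln(189000) + 0.125·ln(141000) + 0.375·ln(105000) + 0.125·ln(95000) + 0.25·ln(17000) = 1.5187 + 1.4821 + 4.3356 + 1.4327 + 2.4352 = 11.2043
CE = e^11.2043 ≈ 73445.58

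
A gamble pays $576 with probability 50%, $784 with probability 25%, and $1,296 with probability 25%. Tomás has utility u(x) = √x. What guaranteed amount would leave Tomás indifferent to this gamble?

E[u] = 0.5·√576 + 0.25·√784 + 0.25·√1296 = 0.5·24 + 0.25·28 + 0.25·36 = 28
CE = (28)² = 784

$784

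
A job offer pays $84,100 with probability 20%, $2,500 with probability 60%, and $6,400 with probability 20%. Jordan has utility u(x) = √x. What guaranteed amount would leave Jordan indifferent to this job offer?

$10,816

E[u] = 0.2·√84100 + 0.6·√2500 + 0.2·√6400 = 0.2·290 + 0.6·50 + 0.2·80 = 104
CE = (104)² = 10816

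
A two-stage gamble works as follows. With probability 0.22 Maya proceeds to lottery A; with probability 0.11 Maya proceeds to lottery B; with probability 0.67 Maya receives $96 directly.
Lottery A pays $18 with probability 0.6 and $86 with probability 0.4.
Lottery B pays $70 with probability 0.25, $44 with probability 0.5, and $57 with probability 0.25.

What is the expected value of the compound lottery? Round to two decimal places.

EV(A) = 0.6 × 18 + 0.4 × 86 = 10.8 + 34.4 = 45.2
EV(B) = 0.25 × 70 + 0.5 × 44 + 0.25 × 57 = 17.5 + 22 + 14.25 = 53.75
Branch C: 96 (certain)
Overall = 0.22 × 45.2 + 0.11 × 53.75 + 0.67 × 96 = 9.944 + 5.9125 + 64.32 = 80.1765

$80.18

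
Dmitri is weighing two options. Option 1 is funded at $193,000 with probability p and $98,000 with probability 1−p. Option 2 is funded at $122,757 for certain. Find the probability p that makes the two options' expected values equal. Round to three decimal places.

p·193000 + (1−p)·98000 = 122757
95000p + 98000 = 122757
p = (122757 − 98000) / 95000

p = 0.261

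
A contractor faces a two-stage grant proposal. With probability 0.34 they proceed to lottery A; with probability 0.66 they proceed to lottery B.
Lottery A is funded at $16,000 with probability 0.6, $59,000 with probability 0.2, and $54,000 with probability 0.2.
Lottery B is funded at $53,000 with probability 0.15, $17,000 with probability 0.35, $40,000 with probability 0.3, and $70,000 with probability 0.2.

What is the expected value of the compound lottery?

EV(A) = 0.6 × 16000 + 0.2 × 59000 + 0.2 × 54000 = 9600 + 11800 + 10800 = 32200
EV(B) = 0.15 × 53000 + 0.35 × 17000 + 0.3 × 40000 + 0.2 × 70000 = 7950 + 5950 + 12000 + 14000 = 39900
Overall = 0.34 × 32200 + 0.66 × 39900 = 10948 + 26334 = 37282

$37,282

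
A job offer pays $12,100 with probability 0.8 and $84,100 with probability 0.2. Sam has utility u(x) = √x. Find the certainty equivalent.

E[u] = 0.8·√12100 + 0.2·√84100 = 0.8·110 + 0.2·290 = 146
CE = (146)² = 21316

$21,316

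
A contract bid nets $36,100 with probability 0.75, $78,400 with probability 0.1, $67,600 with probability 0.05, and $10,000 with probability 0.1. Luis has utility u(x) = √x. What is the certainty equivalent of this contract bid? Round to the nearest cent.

$37,442.25

E[u] = 0.75·√36100 + 0.1·√78400 + 0.05·√67600 + 0.1·√10000 = 0.75·190 + 0.1·280 + 0.05·260 + 0.1·100 = 193.5
CE = (193.5)² = 37442.25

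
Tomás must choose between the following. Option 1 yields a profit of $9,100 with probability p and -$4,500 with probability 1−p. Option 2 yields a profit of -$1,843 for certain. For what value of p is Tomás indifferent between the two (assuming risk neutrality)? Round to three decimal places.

p = 0.195

p·9100 + (1−p)·(-4500) = -1843
13600p − 4500 = -1843
p = (-1843 + 4500) / 13600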